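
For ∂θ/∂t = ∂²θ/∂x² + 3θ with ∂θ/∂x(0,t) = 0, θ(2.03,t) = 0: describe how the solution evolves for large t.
θ grows unboundedly. Reaction dominates diffusion (r=3 > κπ²/(4L²)≈0.6); solution grows exponentially.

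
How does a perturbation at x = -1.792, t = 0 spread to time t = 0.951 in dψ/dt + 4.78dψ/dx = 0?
At x = 2.75378. The characteristic carries data from (-1.792, 0) to (2.75378, 0.951).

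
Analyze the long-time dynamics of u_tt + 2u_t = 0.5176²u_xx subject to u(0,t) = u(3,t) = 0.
Long-time behavior: u → 0. Damping (γ=2) dissipates energy; oscillations decay exponentially.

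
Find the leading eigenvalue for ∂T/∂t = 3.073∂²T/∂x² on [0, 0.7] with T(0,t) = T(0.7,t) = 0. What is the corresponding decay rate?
Eigenvalues: λₙ = 3.073n²π²/0.7².
First three modes:
  n=1: λ₁ = 3.073π²/0.7² ≈ 61.897
  n=2: λ₂ = 12.292π²/0.7² ≈ 247.586 (4× faster decay)
  n=3: λ₃ = 27.657π²/0.7² ≈ 557.069 (9× faster decay)
As t → ∞, higher modes decay exponentially faster. The n=1 mode dominates: T ~ c₁ sin(πx/0.7) e^{-λ₁t}.
Decay rate: λ₁ = 3.073π²/0.7² ≈ 61.897.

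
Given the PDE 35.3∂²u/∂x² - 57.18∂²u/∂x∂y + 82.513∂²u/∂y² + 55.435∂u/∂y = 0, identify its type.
The second-order coefficients are A = 35.3, B = -57.18, C = 82.513. Since B² - 4AC = -8381.2832 < 0, this is an elliptic PDE.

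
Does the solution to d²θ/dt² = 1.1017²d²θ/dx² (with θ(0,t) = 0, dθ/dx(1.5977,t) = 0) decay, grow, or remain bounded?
θ oscillates (no decay). Energy is conserved; the solution oscillates indefinitely as standing waves.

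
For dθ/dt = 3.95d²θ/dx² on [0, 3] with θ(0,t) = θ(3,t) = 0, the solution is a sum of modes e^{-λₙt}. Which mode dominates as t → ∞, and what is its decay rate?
Eigenvalues: λₙ = 3.95n²π²/3².
First three modes:
  n=1: λ₁ = 3.95π²/3² ≈ 4.332
  n=2: λ₂ = 15.8π²/3² ≈ 17.327 (4× faster decay)
  n=3: λ₃ = 35.55π²/3² ≈ 38.985 (9× faster decay)
As t → ∞, higher modes decay exponentially faster. The n=1 mode dominates: θ ~ c₁ sin(πx/3) e^{-λ₁t}.
Decay rate: λ₁ = 3.95π²/3² ≈ 4.332.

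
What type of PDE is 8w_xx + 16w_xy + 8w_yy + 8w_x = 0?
With A = 8, B = 16, C = 8, the discriminant is 0. This is a parabolic PDE.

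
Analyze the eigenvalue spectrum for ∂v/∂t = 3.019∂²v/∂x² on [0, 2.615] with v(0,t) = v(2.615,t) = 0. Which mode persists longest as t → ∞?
Eigenvalues: λₙ = 3.019n²π²/2.615².
First three modes:
  n=1: λ₁ = 3.019π²/2.615² ≈ 4.357
  n=2: λ₂ = 12.076π²/2.615² ≈ 17.429 (4× faster decay)
  n=3: λ₃ = 27.171π²/2.615² ≈ 39.216 (9× faster decay)
As t → ∞, higher modes decay exponentially faster. The n=1 mode dominates: v ~ c₁ sin(πx/2.615) e^{-λ₁t}.
Decay rate: λ₁ = 3.019π²/2.615² ≈ 4.357.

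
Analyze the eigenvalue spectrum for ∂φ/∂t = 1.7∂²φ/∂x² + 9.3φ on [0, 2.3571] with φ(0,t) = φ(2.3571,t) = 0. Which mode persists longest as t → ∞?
Eigenvalues: λₙ = 1.7n²π²/2.3571² - 9.3.
First three modes:
  n=1: λ₁ = 1.7π²/2.3571² - 9.3 ≈ -6.28
  n=2: λ₂ = 6.8π²/2.3571² - 9.3 ≈ 2.78
  n=3: λ₃ = 15.3π²/2.3571² - 9.3 ≈ 17.879
Since 1.7π²/2.3571² ≈ 3.02 < 9.3, λ₁ < 0.
The n=1 mode grows fastest (−λₙ is largest for n=1) → dominates.
Asymptotic: φ ~ c₁ sin(πx/2.3571) e^{6.28t} (exponential growth at rate −λ₁ ≈ 6.28).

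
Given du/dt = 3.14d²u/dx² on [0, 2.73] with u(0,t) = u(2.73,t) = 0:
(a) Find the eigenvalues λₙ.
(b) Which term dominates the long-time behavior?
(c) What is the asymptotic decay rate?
Eigenvalues: λₙ = 3.14n²π²/2.73².
First three modes:
  n=1: λ₁ = 3.14π²/2.73² ≈ 4.158
  n=2: λ₂ = 12.56π²/2.73² ≈ 16.633 (4× faster decay)
  n=3: λ₃ = 28.26π²/2.73² ≈ 37.424 (9× faster decay)
As t → ∞, higher modes decay exponentially faster. The n=1 mode dominates: u ~ c₁ sin(πx/2.73) e^{-λ₁t}.
Decay rate: λ₁ = 3.14π²/2.73² ≈ 4.158.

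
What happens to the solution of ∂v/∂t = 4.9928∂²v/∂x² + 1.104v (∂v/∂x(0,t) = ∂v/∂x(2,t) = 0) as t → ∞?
v grows unboundedly. With Neumann BCs the constant mode has diffusion eigenvalue 0, so any r > 0 makes it grow like e^(1.104t); solution grows exponentially.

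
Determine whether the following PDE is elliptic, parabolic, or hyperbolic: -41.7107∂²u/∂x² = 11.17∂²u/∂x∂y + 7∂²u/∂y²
Rewriting in standard form: -41.7107∂²u/∂x² - 11.17∂²u/∂x∂y - 7∂²u/∂y² = 0. Coefficients: A = -41.7107, B = -11.17, C = -7. B² - 4AC = -1043.1307, which is negative, so the equation is elliptic.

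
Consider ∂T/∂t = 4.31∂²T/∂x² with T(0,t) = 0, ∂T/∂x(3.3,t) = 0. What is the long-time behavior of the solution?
As t → ∞, T → 0. Heat escapes through the Dirichlet boundary.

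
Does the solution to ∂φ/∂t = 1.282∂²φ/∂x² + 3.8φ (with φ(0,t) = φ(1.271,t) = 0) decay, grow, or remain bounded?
φ → 0. Diffusion dominates reaction (r=3.8 < κπ²/L²≈7.83); solution decays.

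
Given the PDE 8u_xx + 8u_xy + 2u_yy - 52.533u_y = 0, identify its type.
The second-order coefficients are A = 8, B = 8, C = 2. Since B² - 4AC = 0 = 0, this is a parabolic PDE.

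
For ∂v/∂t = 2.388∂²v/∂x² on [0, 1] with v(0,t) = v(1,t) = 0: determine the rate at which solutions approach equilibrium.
Eigenvalues: λₙ = 2.388n²π².
First three modes:
  n=1: λ₁ = 2.388π² ≈ 23.569
  n=2: λ₂ = 9.552π² ≈ 94.274 (4× faster decay)
  n=3: λ₃ = 21.492π² ≈ 212.118 (9× faster decay)
As t → ∞, higher modes decay exponentially faster. The n=1 mode dominates: v ~ c₁ sin(πx) e^{-λ₁t}.
Decay rate: λ₁ = 2.388π² ≈ 23.569.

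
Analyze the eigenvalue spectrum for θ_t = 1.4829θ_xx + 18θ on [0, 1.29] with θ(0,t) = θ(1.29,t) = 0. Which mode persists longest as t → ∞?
Eigenvalues: λₙ = 1.4829n²π²/1.29² - 18.
First three modes:
  n=1: λ₁ = 1.4829π²/1.29² - 18 ≈ -9.205
  n=2: λ₂ = 5.9316π²/1.29² - 18 ≈ 17.18
  n=3: λ₃ = 13.3461π²/1.29² - 18 ≈ 61.154
Since 1.4829π²/1.29² ≈ 8.795 < 18, λ₁ < 0.
The n=1 mode grows fastest (−λₙ is largest for n=1) → dominates.
Asymptotic: θ ~ c₁ sin(πx/1.29) e^{9.205t} (exponential growth at rate −λ₁ ≈ 9.205).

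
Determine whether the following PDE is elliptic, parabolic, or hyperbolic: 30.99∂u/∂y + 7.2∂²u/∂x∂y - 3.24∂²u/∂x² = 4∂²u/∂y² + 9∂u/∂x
Rewriting in standard form: -3.24∂²u/∂x² + 7.2∂²u/∂x∂y - 4∂²u/∂y² - 9∂u/∂x + 30.99∂u/∂y = 0. Coefficients: A = -3.24, B = 7.2, C = -4. B² - 4AC = 0, which is zero, so the equation is parabolic.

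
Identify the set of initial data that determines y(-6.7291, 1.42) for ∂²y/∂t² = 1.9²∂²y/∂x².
Domain of dependence: [-9.4271, -4.0311]. Signals travel at speed 1.9, so data within |x - -6.7291| ≤ 1.9·1.42 = 2.698 can reach the point.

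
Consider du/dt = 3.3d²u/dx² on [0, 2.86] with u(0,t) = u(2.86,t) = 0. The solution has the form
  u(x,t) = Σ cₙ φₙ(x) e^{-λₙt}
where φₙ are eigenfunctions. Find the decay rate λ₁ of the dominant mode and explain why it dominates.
Eigenvalues: λₙ = 3.3n²π²/2.86².
First three modes:
  n=1: λ₁ = 3.3π²/2.86² ≈ 3.982
  n=2: λ₂ = 13.2π²/2.86² ≈ 15.927 (4× faster decay)
  n=3: λ₃ = 29.7π²/2.86² ≈ 35.836 (9× faster decay)
As t → ∞, higher modes decay exponentially faster. The n=1 mode dominates: u ~ c₁ sin(πx/2.86) e^{-λ₁t}.
Decay rate: λ₁ = 3.3π²/2.86² ≈ 3.982.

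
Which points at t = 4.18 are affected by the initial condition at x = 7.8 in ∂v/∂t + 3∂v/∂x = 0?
At x = 20.34. The characteristic carries data from (7.8, 0) to (20.34, 4.18).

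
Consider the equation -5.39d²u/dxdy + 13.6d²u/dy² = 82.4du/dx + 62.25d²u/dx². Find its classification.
Rewriting in standard form: -62.25d²u/dx² - 5.39d²u/dxdy + 13.6d²u/dy² - 82.4du/dx = 0. Hyperbolic. (A = -62.25, B = -5.39, C = 13.6 gives B² - 4AC = 3415.4521.)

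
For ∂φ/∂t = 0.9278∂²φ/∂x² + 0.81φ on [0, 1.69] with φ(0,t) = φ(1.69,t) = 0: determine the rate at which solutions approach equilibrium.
Eigenvalues: λₙ = 0.9278n²π²/1.69² - 0.81.
First three modes:
  n=1: λ₁ = 0.9278π²/1.69² - 0.81 ≈ 2.396
  n=2: λ₂ = 3.7112π²/1.69² - 0.81 ≈ 12.015
  n=3: λ₃ = 8.3502π²/1.69² - 0.81 ≈ 28.045
Since 0.9278π²/1.69² ≈ 3.206 > 0.81, all λₙ > 0.
The n=1 mode decays slowest → dominates as t → ∞.
Asymptotic: φ ~ c₁ sin(πx/1.69) e^{-λ₁t} with decay rate λ₁ ≈ 2.396.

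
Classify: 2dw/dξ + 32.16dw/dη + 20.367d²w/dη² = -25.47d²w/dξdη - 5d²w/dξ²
Rewriting in standard form: 5d²w/dξ² + 25.47d²w/dξdη + 20.367d²w/dη² + 2dw/dξ + 32.16dw/dη = 0. Hyperbolic (discriminant = 241.3809).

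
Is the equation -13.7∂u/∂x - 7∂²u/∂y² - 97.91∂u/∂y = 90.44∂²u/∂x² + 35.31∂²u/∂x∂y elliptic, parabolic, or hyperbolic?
Rewriting in standard form: -90.44∂²u/∂x² - 35.31∂²u/∂x∂y - 7∂²u/∂y² - 13.7∂u/∂x - 97.91∂u/∂y = 0. Computing B² - 4AC with A = -90.44, B = -35.31, C = -7: discriminant = -1285.5239 (negative). Answer: elliptic.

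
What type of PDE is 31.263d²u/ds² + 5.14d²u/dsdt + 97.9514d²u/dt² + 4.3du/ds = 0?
With A = 31.263, B = 5.14, C = 97.9514, the discriminant is -12222.5988728. This is an elliptic PDE.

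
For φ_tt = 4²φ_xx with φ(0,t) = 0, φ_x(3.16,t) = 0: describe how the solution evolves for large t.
φ oscillates (no decay). Energy is conserved; the solution oscillates indefinitely as standing waves.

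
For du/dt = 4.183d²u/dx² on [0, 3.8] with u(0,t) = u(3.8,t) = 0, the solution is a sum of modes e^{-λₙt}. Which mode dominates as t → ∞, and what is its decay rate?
Eigenvalues: λₙ = 4.183n²π²/3.8².
First three modes:
  n=1: λ₁ = 4.183π²/3.8² ≈ 2.859
  n=2: λ₂ = 16.732π²/3.8² ≈ 11.436 (4× faster decay)
  n=3: λ₃ = 37.647π²/3.8² ≈ 25.731 (9× faster decay)
As t → ∞, higher modes decay exponentially faster. The n=1 mode dominates: u ~ c₁ sin(πx/3.8) e^{-λ₁t}.
Decay rate: λ₁ = 4.183π²/3.8² ≈ 2.859.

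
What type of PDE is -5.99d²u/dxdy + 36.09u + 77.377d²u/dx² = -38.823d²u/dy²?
Rewriting in standard form: 77.377d²u/dx² - 5.99d²u/dxdy + 38.823d²u/dy² + 36.09u = 0. With A = 77.377, B = -5.99, C = 38.823, the discriminant is -11980.148984. This is an elliptic PDE.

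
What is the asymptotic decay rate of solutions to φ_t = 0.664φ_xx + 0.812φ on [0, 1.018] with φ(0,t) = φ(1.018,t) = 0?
Eigenvalues: λₙ = 0.664n²π²/1.018² - 0.812.
First three modes:
  n=1: λ₁ = 0.664π²/1.018² - 0.812 ≈ 5.512
  n=2: λ₂ = 2.656π²/1.018² - 0.812 ≈ 24.483
  n=3: λ₃ = 5.976π²/1.018² - 0.812 ≈ 56.101
Since 0.664π²/1.018² ≈ 6.324 > 0.812, all λₙ > 0.
The n=1 mode decays slowest → dominates as t → ∞.
Asymptotic: φ ~ c₁ sin(πx/1.018) e^{-λ₁t} with decay rate λ₁ ≈ 5.512.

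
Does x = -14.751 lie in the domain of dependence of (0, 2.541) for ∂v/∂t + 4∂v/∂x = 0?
No. Only data at x = -10.164 affects (0, 2.541). Advection has one-way propagation along characteristics.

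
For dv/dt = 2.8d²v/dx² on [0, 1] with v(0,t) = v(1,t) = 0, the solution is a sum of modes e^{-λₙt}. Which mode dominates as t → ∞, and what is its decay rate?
Eigenvalues: λₙ = 2.8n²π².
First three modes:
  n=1: λ₁ = 2.8π² ≈ 27.635
  n=2: λ₂ = 11.2π² ≈ 110.54 (4× faster decay)
  n=3: λ₃ = 25.2π² ≈ 248.714 (9× faster decay)
As t → ∞, higher modes decay exponentially faster. The n=1 mode dominates: v ~ c₁ sin(πx) e^{-λ₁t}.
Decay rate: λ₁ = 2.8π² ≈ 27.635.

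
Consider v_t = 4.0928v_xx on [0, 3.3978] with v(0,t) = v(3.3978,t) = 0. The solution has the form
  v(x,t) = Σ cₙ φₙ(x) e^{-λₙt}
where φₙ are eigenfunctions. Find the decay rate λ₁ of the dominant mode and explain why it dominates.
Eigenvalues: λₙ = 4.0928n²π²/3.3978².
First three modes:
  n=1: λ₁ = 4.0928π²/3.3978² ≈ 3.499
  n=2: λ₂ = 16.3712π²/3.3978² ≈ 13.995 (4× faster decay)
  n=3: λ₃ = 36.8352π²/3.3978² ≈ 31.49 (9× faster decay)
As t → ∞, higher modes decay exponentially faster. The n=1 mode dominates: v ~ c₁ sin(πx/3.3978) e^{-λ₁t}.
Decay rate: λ₁ = 4.0928π²/3.3978² ≈ 3.499.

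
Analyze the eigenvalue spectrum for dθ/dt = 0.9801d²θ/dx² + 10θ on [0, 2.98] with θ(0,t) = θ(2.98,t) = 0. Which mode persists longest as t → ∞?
Eigenvalues: λₙ = 0.9801n²π²/2.98² - 10.
First three modes:
  n=1: λ₁ = 0.9801π²/2.98² - 10 ≈ -8.911
  n=2: λ₂ = 3.9204π²/2.98² - 10 ≈ -5.643
  n=3: λ₃ = 8.8209π²/2.98² - 10 ≈ -0.197
Since 0.9801π²/2.98² ≈ 1.089 < 10, λ₁ < 0.
The n=1 mode grows fastest (−λₙ is largest for n=1) → dominates.
Asymptotic: θ ~ c₁ sin(πx/2.98) e^{8.911t} (exponential growth at rate −λ₁ ≈ 8.911).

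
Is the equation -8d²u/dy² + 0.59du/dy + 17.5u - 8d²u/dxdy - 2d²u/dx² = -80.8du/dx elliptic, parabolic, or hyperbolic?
Rewriting in standard form: -2d²u/dx² - 8d²u/dxdy - 8d²u/dy² + 80.8du/dx + 0.59du/dy + 17.5u = 0. Computing B² - 4AC with A = -2, B = -8, C = -8: discriminant = 0 (zero). Answer: parabolic.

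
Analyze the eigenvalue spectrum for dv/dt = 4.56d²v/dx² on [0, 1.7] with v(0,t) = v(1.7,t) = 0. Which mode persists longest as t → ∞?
Eigenvalues: λₙ = 4.56n²π²/1.7².
First three modes:
  n=1: λ₁ = 4.56π²/1.7² ≈ 15.573
  n=2: λ₂ = 18.24π²/1.7² ≈ 62.291 (4× faster decay)
  n=3: λ₃ = 41.04π²/1.7² ≈ 140.155 (9× faster decay)
As t → ∞, higher modes decay exponentially faster. The n=1 mode dominates: v ~ c₁ sin(πx/1.7) e^{-λ₁t}.
Decay rate: λ₁ = 4.56π²/1.7² ≈ 15.573.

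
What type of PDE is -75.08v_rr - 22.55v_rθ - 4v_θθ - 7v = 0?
With A = -75.08, B = -22.55, C = -4, the discriminant is -692.7775. This is an elliptic PDE.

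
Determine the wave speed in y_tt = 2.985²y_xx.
Speed = 2.985. Information travels along characteristics x = x₀ ± 2.985t.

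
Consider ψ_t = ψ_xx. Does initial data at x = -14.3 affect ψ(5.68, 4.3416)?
Yes, for any finite x. The heat equation has infinite propagation speed, so all initial data affects all points at any t > 0.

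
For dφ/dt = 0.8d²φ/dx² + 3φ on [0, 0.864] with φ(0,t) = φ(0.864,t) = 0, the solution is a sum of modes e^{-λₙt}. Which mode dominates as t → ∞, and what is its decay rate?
Eigenvalues: λₙ = 0.8n²π²/0.864² - 3.
First three modes:
  n=1: λ₁ = 0.8π²/0.864² - 3 ≈ 7.577
  n=2: λ₂ = 3.2π²/0.864² - 3 ≈ 39.308
  n=3: λ₃ = 7.2π²/0.864² - 3 ≈ 92.193
Since 0.8π²/0.864² ≈ 10.577 > 3, all λₙ > 0.
The n=1 mode decays slowest → dominates as t → ∞.
Asymptotic: φ ~ c₁ sin(πx/0.864) e^{-λ₁t} with decay rate λ₁ ≈ 7.577.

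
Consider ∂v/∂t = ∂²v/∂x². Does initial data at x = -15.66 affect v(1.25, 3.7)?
Yes, for any finite x. The heat equation has infinite propagation speed, so all initial data affects all points at any t > 0.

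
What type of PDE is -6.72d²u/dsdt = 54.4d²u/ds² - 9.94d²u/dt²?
Rewriting in standard form: -54.4d²u/ds² - 6.72d²u/dsdt + 9.94d²u/dt² = 0. With A = -54.4, B = -6.72, C = 9.94, the discriminant is 2208.1024. This is a hyperbolic PDE.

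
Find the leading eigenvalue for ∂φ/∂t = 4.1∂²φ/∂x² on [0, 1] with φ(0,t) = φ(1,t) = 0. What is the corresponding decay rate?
Eigenvalues: λₙ = 4.1n²π².
First three modes:
  n=1: λ₁ = 4.1π² ≈ 40.465
  n=2: λ₂ = 16.4π² ≈ 161.862 (4× faster decay)
  n=3: λ₃ = 36.9π² ≈ 364.188 (9× faster decay)
As t → ∞, higher modes decay exponentially faster. The n=1 mode dominates: φ ~ c₁ sin(πx) e^{-λ₁t}.
Decay rate: λ₁ = 4.1π² ≈ 40.465.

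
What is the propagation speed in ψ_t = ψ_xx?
Infinite. The heat equation is parabolic, not hyperbolic, so disturbances propagate instantly.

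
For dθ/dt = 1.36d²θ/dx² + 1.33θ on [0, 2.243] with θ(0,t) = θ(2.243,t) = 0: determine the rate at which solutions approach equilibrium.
Eigenvalues: λₙ = 1.36n²π²/2.243² - 1.33.
First three modes:
  n=1: λ₁ = 1.36π²/2.243² - 1.33 ≈ 1.338
  n=2: λ₂ = 5.44π²/2.243² - 1.33 ≈ 9.342
  n=3: λ₃ = 12.24π²/2.243² - 1.33 ≈ 22.682
Since 1.36π²/2.243² ≈ 2.668 > 1.33, all λₙ > 0.
The n=1 mode decays slowest → dominates as t → ∞.
Asymptotic: θ ~ c₁ sin(πx/2.243) e^{-λ₁t} with decay rate λ₁ ≈ 1.338.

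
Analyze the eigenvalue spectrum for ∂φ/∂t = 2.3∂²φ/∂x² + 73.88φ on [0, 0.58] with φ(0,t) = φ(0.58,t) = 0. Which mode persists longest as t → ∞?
Eigenvalues: λₙ = 2.3n²π²/0.58² - 73.88.
First three modes:
  n=1: λ₁ = 2.3π²/0.58² - 73.88 ≈ -6.401
  n=2: λ₂ = 9.2π²/0.58² - 73.88 ≈ 196.038
  n=3: λ₃ = 20.7π²/0.58² - 73.88 ≈ 533.435
Since 2.3π²/0.58² ≈ 67.479 < 73.88, λ₁ < 0.
The n=1 mode grows fastest (−λₙ is largest for n=1) → dominates.
Asymptotic: φ ~ c₁ sin(πx/0.58) e^{6.401t} (exponential growth at rate −λ₁ ≈ 6.401).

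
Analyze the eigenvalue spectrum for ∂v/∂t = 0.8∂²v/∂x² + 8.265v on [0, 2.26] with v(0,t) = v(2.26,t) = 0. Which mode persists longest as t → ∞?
Eigenvalues: λₙ = 0.8n²π²/2.26² - 8.265.
First three modes:
  n=1: λ₁ = 0.8π²/2.26² - 8.265 ≈ -6.719
  n=2: λ₂ = 3.2π²/2.26² - 8.265 ≈ -2.082
  n=3: λ₃ = 7.2π²/2.26² - 8.265 ≈ 5.648
Since 0.8π²/2.26² ≈ 1.546 < 8.265, λ₁ < 0.
The n=1 mode grows fastest (−λₙ is largest for n=1) → dominates.
Asymptotic: v ~ c₁ sin(πx/2.26) e^{6.719t} (exponential growth at rate −λ₁ ≈ 6.719).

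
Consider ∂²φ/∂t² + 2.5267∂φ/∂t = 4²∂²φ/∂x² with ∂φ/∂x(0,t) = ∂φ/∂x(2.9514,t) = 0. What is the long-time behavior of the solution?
As t → ∞, φ → constant (steady state). Damping (γ=2.5267) dissipates the nonconstant modes; with Neumann BCs the spatial average obeys M''+γM'=0 and tends to a finite limit.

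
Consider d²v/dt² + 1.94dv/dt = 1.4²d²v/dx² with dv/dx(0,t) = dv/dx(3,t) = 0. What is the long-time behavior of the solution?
As t → ∞, v → constant (steady state). Damping (γ=1.94) dissipates the nonconstant modes; with Neumann BCs the spatial average obeys M''+γM'=0 and tends to a finite limit.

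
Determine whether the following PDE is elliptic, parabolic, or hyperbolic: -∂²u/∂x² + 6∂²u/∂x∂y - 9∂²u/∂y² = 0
Coefficients: A = -1, B = 6, C = -9. B² - 4AC = 0, which is zero, so the equation is parabolic.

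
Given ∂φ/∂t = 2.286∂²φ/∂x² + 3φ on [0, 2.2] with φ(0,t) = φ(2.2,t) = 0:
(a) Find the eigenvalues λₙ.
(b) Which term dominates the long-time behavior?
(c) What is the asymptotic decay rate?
Eigenvalues: λₙ = 2.286n²π²/2.2² - 3.
First three modes:
  n=1: λ₁ = 2.286π²/2.2² - 3 ≈ 1.662
  n=2: λ₂ = 9.144π²/2.2² - 3 ≈ 15.646
  n=3: λ₃ = 20.574π²/2.2² - 3 ≈ 38.954
Since 2.286π²/2.2² ≈ 4.662 > 3, all λₙ > 0.
The n=1 mode decays slowest → dominates as t → ∞.
Asymptotic: φ ~ c₁ sin(πx/2.2) e^{-λ₁t} with decay rate λ₁ ≈ 1.662.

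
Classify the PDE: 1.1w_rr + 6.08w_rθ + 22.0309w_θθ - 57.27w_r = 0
A = 1.1, B = 6.08, C = 22.0309. Discriminant B² - 4AC = -59.96956. Since -59.96956 < 0, elliptic.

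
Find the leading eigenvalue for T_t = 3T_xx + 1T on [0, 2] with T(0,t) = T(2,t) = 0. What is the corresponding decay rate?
Eigenvalues: λₙ = 3n²π²/2² - 1.
First three modes:
  n=1: λ₁ = 3π²/2² - 1 ≈ 6.402
  n=2: λ₂ = 12π²/2² - 1 ≈ 28.609
  n=3: λ₃ = 27π²/2² - 1 ≈ 65.62
Since 3π²/2² ≈ 7.402 > 1, all λₙ > 0.
The n=1 mode decays slowest → dominates as t → ∞.
Asymptotic: T ~ c₁ sin(πx/2) e^{-λ₁t} with decay rate λ₁ ≈ 6.402.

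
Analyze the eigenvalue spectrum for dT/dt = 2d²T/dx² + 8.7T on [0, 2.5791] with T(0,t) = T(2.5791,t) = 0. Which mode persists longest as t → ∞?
Eigenvalues: λₙ = 2n²π²/2.5791² - 8.7.
First three modes:
  n=1: λ₁ = 2π²/2.5791² - 8.7 ≈ -5.732
  n=2: λ₂ = 8π²/2.5791² - 8.7 ≈ 3.17
  n=3: λ₃ = 18π²/2.5791² - 8.7 ≈ 18.008
Since 2π²/2.5791² ≈ 2.968 < 8.7, λ₁ < 0.
The n=1 mode grows fastest (−λₙ is largest for n=1) → dominates.
Asymptotic: T ~ c₁ sin(πx/2.5791) e^{5.732t} (exponential growth at rate −λ₁ ≈ 5.732).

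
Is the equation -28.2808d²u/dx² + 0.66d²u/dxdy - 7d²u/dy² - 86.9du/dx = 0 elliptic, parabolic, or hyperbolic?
Computing B² - 4AC with A = -28.2808, B = 0.66, C = -7: discriminant = -791.4268 (negative). Answer: elliptic.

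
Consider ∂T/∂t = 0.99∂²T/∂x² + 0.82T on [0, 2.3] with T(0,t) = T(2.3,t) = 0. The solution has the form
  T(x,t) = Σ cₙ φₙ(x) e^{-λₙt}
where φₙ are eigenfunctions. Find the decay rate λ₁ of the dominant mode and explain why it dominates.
Eigenvalues: λₙ = 0.99n²π²/2.3² - 0.82.
First three modes:
  n=1: λ₁ = 0.99π²/2.3² - 0.82 ≈ 1.027
  n=2: λ₂ = 3.96π²/2.3² - 0.82 ≈ 6.568
  n=3: λ₃ = 8.91π²/2.3² - 0.82 ≈ 15.803
Since 0.99π²/2.3² ≈ 1.847 > 0.82, all λₙ > 0.
The n=1 mode decays slowest → dominates as t → ∞.
Asymptotic: T ~ c₁ sin(πx/2.3) e^{-λ₁t} with decay rate λ₁ ≈ 1.027.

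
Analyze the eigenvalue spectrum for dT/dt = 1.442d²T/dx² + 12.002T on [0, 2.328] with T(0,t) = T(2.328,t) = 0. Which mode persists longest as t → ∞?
Eigenvalues: λₙ = 1.442n²π²/2.328² - 12.002.
First three modes:
  n=1: λ₁ = 1.442π²/2.328² - 12.002 ≈ -9.376
  n=2: λ₂ = 5.768π²/2.328² - 12.002 ≈ -1.498
  n=3: λ₃ = 12.978π²/2.328² - 12.002 ≈ 11.632
Since 1.442π²/2.328² ≈ 2.626 < 12.002, λ₁ < 0.
The n=1 mode grows fastest (−λₙ is largest for n=1) → dominates.
Asymptotic: T ~ c₁ sin(πx/2.328) e^{9.376t} (exponential growth at rate −λ₁ ≈ 9.376).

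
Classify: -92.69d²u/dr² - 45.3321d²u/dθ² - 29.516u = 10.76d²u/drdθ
Rewriting in standard form: -92.69d²u/dr² - 10.76d²u/drdθ - 45.3321d²u/dθ² - 29.516u = 0. Elliptic (discriminant = -16691.551796).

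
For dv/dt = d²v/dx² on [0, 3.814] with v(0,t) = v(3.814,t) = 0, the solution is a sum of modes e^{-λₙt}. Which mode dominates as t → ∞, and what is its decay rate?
Eigenvalues: λₙ = n²π²/3.814².
First three modes:
  n=1: λ₁ = π²/3.814² ≈ 0.678
  n=2: λ₂ = 4π²/3.814² ≈ 2.714 (4× faster decay)
  n=3: λ₃ = 9π²/3.814² ≈ 6.106 (9× faster decay)
As t → ∞, higher modes decay exponentially faster. The n=1 mode dominates: v ~ c₁ sin(πx/3.814) e^{-λ₁t}.
Decay rate: λ₁ = π²/3.814² ≈ 0.678.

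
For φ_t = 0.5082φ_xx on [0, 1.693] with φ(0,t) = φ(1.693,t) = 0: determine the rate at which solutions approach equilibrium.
Eigenvalues: λₙ = 0.5082n²π²/1.693².
First three modes:
  n=1: λ₁ = 0.5082π²/1.693² ≈ 1.75
  n=2: λ₂ = 2.0328π²/1.693² ≈ 7 (4× faster decay)
  n=3: λ₃ = 4.5738π²/1.693² ≈ 15.749 (9× faster decay)
As t → ∞, higher modes decay exponentially faster. The n=1 mode dominates: φ ~ c₁ sin(πx/1.693) e^{-λ₁t}.
Decay rate: λ₁ = 0.5082π²/1.693² ≈ 1.75.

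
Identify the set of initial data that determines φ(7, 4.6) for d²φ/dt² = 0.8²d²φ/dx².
Domain of dependence: [3.32, 10.68]. Signals travel at speed 0.8, so data within |x - 7| ≤ 0.8·4.6 = 3.68 can reach the point.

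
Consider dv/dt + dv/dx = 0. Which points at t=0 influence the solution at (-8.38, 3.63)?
A single point: x = -12.01. The characteristic through (-8.38, 3.63) is x - 1t = const, so x = -8.38 - 1·3.63 = -12.01.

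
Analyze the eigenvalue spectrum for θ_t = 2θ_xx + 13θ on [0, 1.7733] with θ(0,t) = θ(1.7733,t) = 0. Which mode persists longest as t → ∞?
Eigenvalues: λₙ = 2n²π²/1.7733² - 13.
First three modes:
  n=1: λ₁ = 2π²/1.7733² - 13 ≈ -6.723
  n=2: λ₂ = 8π²/1.7733² - 13 ≈ 12.109
  n=3: λ₃ = 18π²/1.7733² - 13 ≈ 43.495
Since 2π²/1.7733² ≈ 6.277 < 13, λ₁ < 0.
The n=1 mode grows fastest (−λₙ is largest for n=1) → dominates.
Asymptotic: θ ~ c₁ sin(πx/1.7733) e^{6.723t} (exponential growth at rate −λ₁ ≈ 6.723).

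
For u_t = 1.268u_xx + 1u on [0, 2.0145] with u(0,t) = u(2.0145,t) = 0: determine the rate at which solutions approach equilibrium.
Eigenvalues: λₙ = 1.268n²π²/2.0145² - 1.
First three modes:
  n=1: λ₁ = 1.268π²/2.0145² - 1 ≈ 2.084
  n=2: λ₂ = 5.072π²/2.0145² - 1 ≈ 11.335
  n=3: λ₃ = 11.412π²/2.0145² - 1 ≈ 26.754
Since 1.268π²/2.0145² ≈ 3.084 > 1, all λₙ > 0.
The n=1 mode decays slowest → dominates as t → ∞.
Asymptotic: u ~ c₁ sin(πx/2.0145) e^{-λ₁t} with decay rate λ₁ ≈ 2.084.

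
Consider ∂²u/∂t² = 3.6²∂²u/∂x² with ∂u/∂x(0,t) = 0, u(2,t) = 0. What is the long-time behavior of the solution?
As t → ∞, u oscillates (no decay). Energy is conserved; the solution oscillates indefinitely as standing waves.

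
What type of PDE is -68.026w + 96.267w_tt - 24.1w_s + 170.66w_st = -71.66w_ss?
Rewriting in standard form: 71.66w_ss + 170.66w_st + 96.267w_tt - 24.1w_s - 68.026w = 0. With A = 71.66, B = 170.66, C = 96.267, the discriminant is 1530.86272. This is a hyperbolic PDE.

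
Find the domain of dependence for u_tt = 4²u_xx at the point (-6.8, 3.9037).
Domain of dependence: [-22.4148, 8.8148]. Signals travel at speed 4, so data within |x - -6.8| ≤ 4·3.9037 = 15.6148 can reach the point.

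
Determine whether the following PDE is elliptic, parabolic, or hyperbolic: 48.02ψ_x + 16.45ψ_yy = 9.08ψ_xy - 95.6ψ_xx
Rewriting in standard form: 95.6ψ_xx - 9.08ψ_xy + 16.45ψ_yy + 48.02ψ_x = 0. Coefficients: A = 95.6, B = -9.08, C = 16.45. B² - 4AC = -6208.0336, which is negative, so the equation is elliptic.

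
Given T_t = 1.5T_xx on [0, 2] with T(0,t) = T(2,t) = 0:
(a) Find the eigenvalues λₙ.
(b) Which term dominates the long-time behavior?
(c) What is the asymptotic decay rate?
Eigenvalues: λₙ = 1.5n²π²/2².
First three modes:
  n=1: λ₁ = 1.5π²/2² ≈ 3.701
  n=2: λ₂ = 6π²/2² ≈ 14.804 (4× faster decay)
  n=3: λ₃ = 13.5π²/2² ≈ 33.31 (9× faster decay)
As t → ∞, higher modes decay exponentially faster. The n=1 mode dominates: T ~ c₁ sin(πx/2) e^{-λ₁t}.
Decay rate: λ₁ = 1.5π²/2² ≈ 3.701.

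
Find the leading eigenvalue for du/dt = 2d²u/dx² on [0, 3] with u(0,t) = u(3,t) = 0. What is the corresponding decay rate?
Eigenvalues: λₙ = 2n²π²/3².
First three modes:
  n=1: λ₁ = 2π²/3² ≈ 2.193
  n=2: λ₂ = 8π²/3² ≈ 8.773 (4× faster decay)
  n=3: λ₃ = 18π²/3² ≈ 19.739 (9× faster decay)
As t → ∞, higher modes decay exponentially faster. The n=1 mode dominates: u ~ c₁ sin(πx/3) e^{-λ₁t}.
Decay rate: λ₁ = 2π²/3² ≈ 2.193.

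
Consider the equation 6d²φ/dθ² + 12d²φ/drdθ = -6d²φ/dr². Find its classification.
Rewriting in standard form: 6d²φ/dr² + 12d²φ/drdθ + 6d²φ/dθ² = 0. Parabolic. (A = 6, B = 12, C = 6 gives B² - 4AC = 0.)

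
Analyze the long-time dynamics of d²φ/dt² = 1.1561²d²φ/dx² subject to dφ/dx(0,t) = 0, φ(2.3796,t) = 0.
Long-time behavior: φ oscillates (no decay). Energy is conserved; the solution oscillates indefinitely as standing waves.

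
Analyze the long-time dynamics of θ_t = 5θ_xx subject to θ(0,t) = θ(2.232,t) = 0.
Long-time behavior: θ → 0. Heat diffuses out through both boundaries.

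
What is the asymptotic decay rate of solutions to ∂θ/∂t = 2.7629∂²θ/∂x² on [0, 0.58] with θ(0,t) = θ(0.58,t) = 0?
Eigenvalues: λₙ = 2.7629n²π²/0.58².
First three modes:
  n=1: λ₁ = 2.7629π²/0.58² ≈ 81.06
  n=2: λ₂ = 11.0516π²/0.58² ≈ 324.242 (4× faster decay)
  n=3: λ₃ = 24.8661π²/0.58² ≈ 729.544 (9× faster decay)
As t → ∞, higher modes decay exponentially faster. The n=1 mode dominates: θ ~ c₁ sin(πx/0.58) e^{-λ₁t}.
Decay rate: λ₁ = 2.7629π²/0.58² ≈ 81.06.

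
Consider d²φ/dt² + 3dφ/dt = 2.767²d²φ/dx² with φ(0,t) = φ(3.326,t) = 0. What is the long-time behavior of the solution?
As t → ∞, φ → 0. Damping (γ=3) dissipates energy; oscillations decay exponentially.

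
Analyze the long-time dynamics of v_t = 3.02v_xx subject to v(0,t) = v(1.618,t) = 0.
Long-time behavior: v → 0. Heat diffuses out through both boundaries.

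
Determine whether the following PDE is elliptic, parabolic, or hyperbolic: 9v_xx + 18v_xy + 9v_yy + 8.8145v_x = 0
Coefficients: A = 9, B = 18, C = 9. B² - 4AC = 0, which is zero, so the equation is parabolic.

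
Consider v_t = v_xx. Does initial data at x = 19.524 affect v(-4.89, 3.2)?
Yes, for any finite x. The heat equation has infinite propagation speed, so all initial data affects all points at any t > 0.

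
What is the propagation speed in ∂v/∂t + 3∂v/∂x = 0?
Speed = 3. Information travels along x - 3t = const (rightward).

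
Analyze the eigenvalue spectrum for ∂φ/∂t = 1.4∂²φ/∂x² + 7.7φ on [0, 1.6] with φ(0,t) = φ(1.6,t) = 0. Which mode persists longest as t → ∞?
Eigenvalues: λₙ = 1.4n²π²/1.6² - 7.7.
First three modes:
  n=1: λ₁ = 1.4π²/1.6² - 7.7 ≈ -2.303
  n=2: λ₂ = 5.6π²/1.6² - 7.7 ≈ 13.89
  n=3: λ₃ = 12.6π²/1.6² - 7.7 ≈ 40.877
Since 1.4π²/1.6² ≈ 5.397 < 7.7, λ₁ < 0.
The n=1 mode grows fastest (−λₙ is largest for n=1) → dominates.
Asymptotic: φ ~ c₁ sin(πx/1.6) e^{2.303t} (exponential growth at rate −λ₁ ≈ 2.303).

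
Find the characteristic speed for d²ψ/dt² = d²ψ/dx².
Speed = 1. Information travels along characteristics x = x₀ ± 1t.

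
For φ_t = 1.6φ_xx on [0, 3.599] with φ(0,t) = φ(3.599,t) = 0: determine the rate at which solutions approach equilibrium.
Eigenvalues: λₙ = 1.6n²π²/3.599².
First three modes:
  n=1: λ₁ = 1.6π²/3.599² ≈ 1.219
  n=2: λ₂ = 6.4π²/3.599² ≈ 4.877 (4× faster decay)
  n=3: λ₃ = 14.4π²/3.599² ≈ 10.972 (9× faster decay)
As t → ∞, higher modes decay exponentially faster. The n=1 mode dominates: φ ~ c₁ sin(πx/3.599) e^{-λ₁t}.
Decay rate: λ₁ = 1.6π²/3.599² ≈ 1.219.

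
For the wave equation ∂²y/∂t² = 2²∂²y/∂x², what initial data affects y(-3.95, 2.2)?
Domain of dependence: [-8.35, 0.45]. Signals travel at speed 2, so data within |x - -3.95| ≤ 2·2.2 = 4.4 can reach the point.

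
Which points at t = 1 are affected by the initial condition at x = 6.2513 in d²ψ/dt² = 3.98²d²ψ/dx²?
Domain of influence: [2.2713, 10.2313]. Data at x = 6.2513 spreads outward at speed 3.98.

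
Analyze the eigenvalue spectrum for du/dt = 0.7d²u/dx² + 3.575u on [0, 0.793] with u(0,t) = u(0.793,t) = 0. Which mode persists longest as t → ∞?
Eigenvalues: λₙ = 0.7n²π²/0.793² - 3.575.
First three modes:
  n=1: λ₁ = 0.7π²/0.793² - 3.575 ≈ 7.411
  n=2: λ₂ = 2.8π²/0.793² - 3.575 ≈ 40.37
  n=3: λ₃ = 6.3π²/0.793² - 3.575 ≈ 95.302
Since 0.7π²/0.793² ≈ 10.986 > 3.575, all λₙ > 0.
The n=1 mode decays slowest → dominates as t → ∞.
Asymptotic: u ~ c₁ sin(πx/0.793) e^{-λ₁t} with decay rate λ₁ ≈ 7.411.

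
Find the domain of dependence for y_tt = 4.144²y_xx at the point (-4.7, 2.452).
Domain of dependence: [-14.861088, 5.461088]. Signals travel at speed 4.144, so data within |x - -4.7| ≤ 4.144·2.452 = 10.161088 can reach the point.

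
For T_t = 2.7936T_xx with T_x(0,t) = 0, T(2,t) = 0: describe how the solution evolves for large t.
T → 0. Heat escapes through the Dirichlet boundary.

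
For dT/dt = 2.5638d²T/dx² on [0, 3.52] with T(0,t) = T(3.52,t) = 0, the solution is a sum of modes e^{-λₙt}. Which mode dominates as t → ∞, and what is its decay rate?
Eigenvalues: λₙ = 2.5638n²π²/3.52².
First three modes:
  n=1: λ₁ = 2.5638π²/3.52² ≈ 2.042
  n=2: λ₂ = 10.2552π²/3.52² ≈ 8.169 (4× faster decay)
  n=3: λ₃ = 23.0742π²/3.52² ≈ 18.38 (9× faster decay)
As t → ∞, higher modes decay exponentially faster. The n=1 mode dominates: T ~ c₁ sin(πx/3.52) e^{-λ₁t}.
Decay rate: λ₁ = 2.5638π²/3.52² ≈ 2.042.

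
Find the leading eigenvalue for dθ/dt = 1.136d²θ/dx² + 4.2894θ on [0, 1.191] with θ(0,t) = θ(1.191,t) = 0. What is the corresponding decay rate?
Eigenvalues: λₙ = 1.136n²π²/1.191² - 4.2894.
First three modes:
  n=1: λ₁ = 1.136π²/1.191² - 4.2894 ≈ 3.615
  n=2: λ₂ = 4.544π²/1.191² - 4.2894 ≈ 27.327
  n=3: λ₃ = 10.224π²/1.191² - 4.2894 ≈ 66.848
Since 1.136π²/1.191² ≈ 7.904 > 4.2894, all λₙ > 0.
The n=1 mode decays slowest → dominates as t → ∞.
Asymptotic: θ ~ c₁ sin(πx/1.191) e^{-λ₁t} with decay rate λ₁ ≈ 3.615.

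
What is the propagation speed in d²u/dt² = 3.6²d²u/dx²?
Speed = 3.6. Information travels along characteristics x = x₀ ± 3.6t.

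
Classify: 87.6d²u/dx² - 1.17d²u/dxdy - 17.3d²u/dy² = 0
Hyperbolic (discriminant = 6063.2889).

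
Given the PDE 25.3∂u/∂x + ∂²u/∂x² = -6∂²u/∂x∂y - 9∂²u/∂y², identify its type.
Rewriting in standard form: ∂²u/∂x² + 6∂²u/∂x∂y + 9∂²u/∂y² + 25.3∂u/∂x = 0. The second-order coefficients are A = 1, B = 6, C = 9. Since B² - 4AC = 0 = 0, this is a parabolic PDE.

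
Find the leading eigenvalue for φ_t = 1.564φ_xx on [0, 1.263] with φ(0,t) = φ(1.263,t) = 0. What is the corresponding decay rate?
Eigenvalues: λₙ = 1.564n²π²/1.263².
First three modes:
  n=1: λ₁ = 1.564π²/1.263² ≈ 9.677
  n=2: λ₂ = 6.256π²/1.263² ≈ 38.707 (4× faster decay)
  n=3: λ₃ = 14.076π²/1.263² ≈ 87.091 (9× faster decay)
As t → ∞, higher modes decay exponentially faster. The n=1 mode dominates: φ ~ c₁ sin(πx/1.263) e^{-λ₁t}.
Decay rate: λ₁ = 1.564π²/1.263² ≈ 9.677.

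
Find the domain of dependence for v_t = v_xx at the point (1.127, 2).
The entire real line. The heat equation has infinite propagation speed: any initial disturbance instantly affects all points (though exponentially small far away).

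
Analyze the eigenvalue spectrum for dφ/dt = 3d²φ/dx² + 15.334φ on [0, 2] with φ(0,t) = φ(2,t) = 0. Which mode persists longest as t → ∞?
Eigenvalues: λₙ = 3n²π²/2² - 15.334.
First three modes:
  n=1: λ₁ = 3π²/2² - 15.334 ≈ -7.932
  n=2: λ₂ = 12π²/2² - 15.334 ≈ 14.275
  n=3: λ₃ = 27π²/2² - 15.334 ≈ 51.286
Since 3π²/2² ≈ 7.402 < 15.334, λ₁ < 0.
The n=1 mode grows fastest (−λₙ is largest for n=1) → dominates.
Asymptotic: φ ~ c₁ sin(πx/2) e^{7.932t} (exponential growth at rate −λ₁ ≈ 7.932).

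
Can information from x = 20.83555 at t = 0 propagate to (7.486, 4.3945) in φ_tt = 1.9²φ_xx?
No. The domain of dependence is [-0.86355, 15.83555], and 20.83555 is outside this interval.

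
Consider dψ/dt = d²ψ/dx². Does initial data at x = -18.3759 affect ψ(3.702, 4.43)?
Yes, for any finite x. The heat equation has infinite propagation speed, so all initial data affects all points at any t > 0.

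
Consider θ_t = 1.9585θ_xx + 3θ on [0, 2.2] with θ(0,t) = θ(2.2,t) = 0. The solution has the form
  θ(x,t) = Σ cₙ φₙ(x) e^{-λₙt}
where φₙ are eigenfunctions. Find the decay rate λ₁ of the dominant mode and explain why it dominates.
Eigenvalues: λₙ = 1.9585n²π²/2.2² - 3.
First three modes:
  n=1: λ₁ = 1.9585π²/2.2² - 3 ≈ 0.994
  n=2: λ₂ = 7.834π²/2.2² - 3 ≈ 12.975
  n=3: λ₃ = 17.6265π²/2.2² - 3 ≈ 32.944
Since 1.9585π²/2.2² ≈ 3.994 > 3, all λₙ > 0.
The n=1 mode decays slowest → dominates as t → ∞.
Asymptotic: θ ~ c₁ sin(πx/2.2) e^{-λ₁t} with decay rate λ₁ ≈ 0.994.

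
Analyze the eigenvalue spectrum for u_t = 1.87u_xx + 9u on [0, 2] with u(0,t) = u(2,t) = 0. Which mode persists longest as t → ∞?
Eigenvalues: λₙ = 1.87n²π²/2² - 9.
First three modes:
  n=1: λ₁ = 1.87π²/2² - 9 ≈ -4.386
  n=2: λ₂ = 7.48π²/2² - 9 ≈ 9.456
  n=3: λ₃ = 16.83π²/2² - 9 ≈ 32.526
Since 1.87π²/2² ≈ 4.614 < 9, λ₁ < 0.
The n=1 mode grows fastest (−λₙ is largest for n=1) → dominates.
Asymptotic: u ~ c₁ sin(πx/2) e^{4.386t} (exponential growth at rate −λ₁ ≈ 4.386).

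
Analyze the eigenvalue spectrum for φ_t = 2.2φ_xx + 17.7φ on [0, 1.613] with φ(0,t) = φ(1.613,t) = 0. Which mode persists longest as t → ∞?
Eigenvalues: λₙ = 2.2n²π²/1.613² - 17.7.
First three modes:
  n=1: λ₁ = 2.2π²/1.613² - 17.7 ≈ -9.354
  n=2: λ₂ = 8.8π²/1.613² - 17.7 ≈ 15.682
  n=3: λ₃ = 19.8π²/1.613² - 17.7 ≈ 57.41
Since 2.2π²/1.613² ≈ 8.346 < 17.7, λ₁ < 0.
The n=1 mode grows fastest (−λₙ is largest for n=1) → dominates.
Asymptotic: φ ~ c₁ sin(πx/1.613) e^{9.354t} (exponential growth at rate −λ₁ ≈ 9.354).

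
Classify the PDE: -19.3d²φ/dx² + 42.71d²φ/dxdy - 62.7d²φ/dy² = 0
A = -19.3, B = 42.71, C = -62.7. Discriminant B² - 4AC = -3016.2959. Since -3016.2959 < 0, elliptic.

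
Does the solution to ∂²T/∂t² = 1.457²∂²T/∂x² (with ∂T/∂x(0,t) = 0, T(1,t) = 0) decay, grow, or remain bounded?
T oscillates (no decay). Energy is conserved; the solution oscillates indefinitely as standing waves.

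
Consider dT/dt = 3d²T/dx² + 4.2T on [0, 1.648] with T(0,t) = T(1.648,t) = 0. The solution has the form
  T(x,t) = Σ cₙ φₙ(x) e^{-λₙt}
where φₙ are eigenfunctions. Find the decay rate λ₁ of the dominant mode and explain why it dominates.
Eigenvalues: λₙ = 3n²π²/1.648² - 4.2.
First three modes:
  n=1: λ₁ = 3π²/1.648² - 4.2 ≈ 6.702
  n=2: λ₂ = 12π²/1.648² - 4.2 ≈ 39.408
  n=3: λ₃ = 27π²/1.648² - 4.2 ≈ 93.918
Since 3π²/1.648² ≈ 10.902 > 4.2, all λₙ > 0.
The n=1 mode decays slowest → dominates as t → ∞.
Asymptotic: T ~ c₁ sin(πx/1.648) e^{-λ₁t} with decay rate λ₁ ≈ 6.702.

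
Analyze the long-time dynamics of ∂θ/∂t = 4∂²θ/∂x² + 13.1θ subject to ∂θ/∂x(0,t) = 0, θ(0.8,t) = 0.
Long-time behavior: θ → 0. Diffusion dominates reaction (r=13.1 < κπ²/(4L²)≈15.42); solution decays.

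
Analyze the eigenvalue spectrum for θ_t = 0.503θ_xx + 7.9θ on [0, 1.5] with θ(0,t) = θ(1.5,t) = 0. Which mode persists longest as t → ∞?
Eigenvalues: λₙ = 0.503n²π²/1.5² - 7.9.
First three modes:
  n=1: λ₁ = 0.503π²/1.5² - 7.9 ≈ -5.694
  n=2: λ₂ = 2.012π²/1.5² - 7.9 ≈ 0.926
  n=3: λ₃ = 4.527π²/1.5² - 7.9 ≈ 11.958
Since 0.503π²/1.5² ≈ 2.206 < 7.9, λ₁ < 0.
The n=1 mode grows fastest (−λₙ is largest for n=1) → dominates.
Asymptotic: θ ~ c₁ sin(πx/1.5) e^{5.694t} (exponential growth at rate −λ₁ ≈ 5.694).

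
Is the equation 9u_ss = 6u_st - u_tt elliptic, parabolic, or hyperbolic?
Rewriting in standard form: 9u_ss - 6u_st + u_tt = 0. Computing B² - 4AC with A = 9, B = -6, C = 1: discriminant = 0 (zero). Answer: parabolic.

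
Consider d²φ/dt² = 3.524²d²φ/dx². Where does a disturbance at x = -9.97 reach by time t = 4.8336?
Domain of influence: [-27.0036064, 7.0636064]. Data at x = -9.97 spreads outward at speed 3.524.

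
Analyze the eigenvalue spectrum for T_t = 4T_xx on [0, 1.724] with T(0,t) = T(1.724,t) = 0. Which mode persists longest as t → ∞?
Eigenvalues: λₙ = 4n²π²/1.724².
First three modes:
  n=1: λ₁ = 4π²/1.724² ≈ 13.283
  n=2: λ₂ = 16π²/1.724² ≈ 53.131 (4× faster decay)
  n=3: λ₃ = 36π²/1.724² ≈ 119.544 (9× faster decay)
As t → ∞, higher modes decay exponentially faster. The n=1 mode dominates: T ~ c₁ sin(πx/1.724) e^{-λ₁t}.
Decay rate: λ₁ = 4π²/1.724² ≈ 13.283.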